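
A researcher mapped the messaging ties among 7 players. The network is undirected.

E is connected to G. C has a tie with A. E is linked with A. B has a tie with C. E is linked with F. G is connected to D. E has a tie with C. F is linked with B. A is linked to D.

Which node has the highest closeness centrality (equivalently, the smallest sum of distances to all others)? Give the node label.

E

Farness (sum of distances to all others) for each node — A:9, B:12, C:9, D:12, E:8, F:11, G:11.
The smallest farness is 8, for E, so E has the highest closeness.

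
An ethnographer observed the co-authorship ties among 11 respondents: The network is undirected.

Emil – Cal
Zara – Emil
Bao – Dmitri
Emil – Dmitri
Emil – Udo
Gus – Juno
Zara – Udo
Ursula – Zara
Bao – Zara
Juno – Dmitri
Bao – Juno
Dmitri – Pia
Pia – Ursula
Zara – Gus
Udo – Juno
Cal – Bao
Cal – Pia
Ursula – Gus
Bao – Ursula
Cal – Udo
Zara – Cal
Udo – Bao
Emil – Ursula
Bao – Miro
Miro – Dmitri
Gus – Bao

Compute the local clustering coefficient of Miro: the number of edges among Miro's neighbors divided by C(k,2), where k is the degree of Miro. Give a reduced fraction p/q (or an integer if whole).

1

Miro's neighbors: Bao and Dmitri (k = 2).
Possible neighbor pairs: C(2,2) = 1. Edges among them: Bao–Dmitri → e = 1.
Clustering(Miro) = 1/1.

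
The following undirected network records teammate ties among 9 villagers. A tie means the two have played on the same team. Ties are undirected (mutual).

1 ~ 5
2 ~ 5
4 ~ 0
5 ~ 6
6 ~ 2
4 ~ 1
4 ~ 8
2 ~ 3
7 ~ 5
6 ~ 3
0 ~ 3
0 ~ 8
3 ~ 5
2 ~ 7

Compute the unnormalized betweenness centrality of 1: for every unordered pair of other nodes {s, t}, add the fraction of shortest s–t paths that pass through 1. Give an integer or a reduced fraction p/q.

Pairs whose geodesics pass through 1 — 6–4: 1/2; 7–8: 1/3; 7–4: 1; 5–8: 1/2; 5–4: 1; 2–4: 1/2.
All other pairs contribute 0.
Summing the contributions gives betweenness(1) = 23/6.

23/6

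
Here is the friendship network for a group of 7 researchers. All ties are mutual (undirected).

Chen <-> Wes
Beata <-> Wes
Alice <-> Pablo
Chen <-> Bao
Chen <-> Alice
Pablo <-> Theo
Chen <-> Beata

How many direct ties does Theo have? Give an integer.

1

Theo is directly tied to Pablo. That is 1 neighbor, so the degree of Theo is 1.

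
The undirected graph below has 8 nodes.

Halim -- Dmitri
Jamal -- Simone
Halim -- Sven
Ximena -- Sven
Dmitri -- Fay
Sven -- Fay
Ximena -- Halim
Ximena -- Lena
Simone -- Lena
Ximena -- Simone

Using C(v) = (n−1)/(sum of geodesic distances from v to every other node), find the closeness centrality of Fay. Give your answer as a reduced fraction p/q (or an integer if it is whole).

Distances from Fay: Dmitri:1, Halim:2, Jamal:4, Lena:3, Simone:3, Sven:1, Ximena:2. Sum = 16.
n = 8, so closeness = 7/16.

7/16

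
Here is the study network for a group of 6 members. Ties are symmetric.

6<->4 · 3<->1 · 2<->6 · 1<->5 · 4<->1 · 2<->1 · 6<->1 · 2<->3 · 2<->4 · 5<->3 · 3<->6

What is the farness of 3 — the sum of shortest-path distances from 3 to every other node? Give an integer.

6

Distances from 3: 1:1, 2:1, 4:2, 5:1, 6:1.
Sum = 1 + 1 + 2 + 1 + 1 = 6.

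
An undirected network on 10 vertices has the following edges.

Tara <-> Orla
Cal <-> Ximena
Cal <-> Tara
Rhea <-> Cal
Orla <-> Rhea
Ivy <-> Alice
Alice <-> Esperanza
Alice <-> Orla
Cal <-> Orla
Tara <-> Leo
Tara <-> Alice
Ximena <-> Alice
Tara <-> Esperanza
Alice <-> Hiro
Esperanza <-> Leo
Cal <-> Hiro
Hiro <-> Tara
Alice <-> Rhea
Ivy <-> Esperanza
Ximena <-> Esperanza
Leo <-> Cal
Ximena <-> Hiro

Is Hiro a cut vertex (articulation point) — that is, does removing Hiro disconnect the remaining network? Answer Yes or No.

No

Even without Hiro, every remaining node can still reach every other (the residual graph is connected), so Hiro is not a cut vertex.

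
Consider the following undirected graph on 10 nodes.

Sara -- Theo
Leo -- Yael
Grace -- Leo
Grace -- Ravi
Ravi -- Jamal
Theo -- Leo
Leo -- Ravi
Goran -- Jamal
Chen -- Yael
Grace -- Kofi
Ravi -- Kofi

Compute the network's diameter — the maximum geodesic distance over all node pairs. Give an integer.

5

Eccentricity of each node (its greatest distance to any other): Chen:5, Goran:5, Grace:3, Jamal:4, Kofi:4, Leo:3, Ravi:3, Sara:5, Theo:4, Yael:4.
The maximum eccentricity is 5, realized for instance by the pair Sara–Goran via Sara – Theo – Leo – Ravi – Jamal – Goran. So the diameter is 5.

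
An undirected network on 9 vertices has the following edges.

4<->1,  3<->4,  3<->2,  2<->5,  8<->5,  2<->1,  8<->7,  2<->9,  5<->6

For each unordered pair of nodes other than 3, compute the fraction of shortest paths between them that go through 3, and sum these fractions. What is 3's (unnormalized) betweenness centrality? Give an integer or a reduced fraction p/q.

Pairs whose geodesics pass through 3 — 9–4: 1/2; 2–4: 1/2; 7–4: 1/2; 6–4: 1/2; 4–5: 1/2; 4–8: 1/2.
All other pairs contribute 0.
Summing the contributions gives betweenness(3) = 3.

3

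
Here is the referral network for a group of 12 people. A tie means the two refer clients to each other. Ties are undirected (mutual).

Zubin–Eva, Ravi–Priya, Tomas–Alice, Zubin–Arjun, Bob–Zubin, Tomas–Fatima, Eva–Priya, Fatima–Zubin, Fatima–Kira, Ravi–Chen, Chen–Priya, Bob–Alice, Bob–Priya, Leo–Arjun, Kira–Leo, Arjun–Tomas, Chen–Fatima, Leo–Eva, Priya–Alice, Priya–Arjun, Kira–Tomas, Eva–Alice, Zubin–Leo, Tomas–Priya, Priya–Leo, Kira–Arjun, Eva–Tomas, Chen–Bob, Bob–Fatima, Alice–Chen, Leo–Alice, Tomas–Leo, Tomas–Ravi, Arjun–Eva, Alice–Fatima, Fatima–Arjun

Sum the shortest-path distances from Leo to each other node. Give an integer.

15

Distances from Leo: Alice:1, Arjun:1, Bob:2, Chen:2, Eva:1, Fatima:2, Kira:1, Priya:1, Ravi:2, Tomas:1, Zubin:1.
Sum = 1 + 1 + 2 + 2 + 1 + 2 + 1 + 1 + 2 + 1 + 1 = 15.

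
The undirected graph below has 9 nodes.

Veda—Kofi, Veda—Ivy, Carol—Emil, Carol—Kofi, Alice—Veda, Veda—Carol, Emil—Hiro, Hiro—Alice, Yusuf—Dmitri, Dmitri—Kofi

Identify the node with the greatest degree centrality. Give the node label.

Veda

Degrees — Alice:2, Carol:3, Dmitri:2, Emil:2, Hiro:2, Ivy:1, Kofi:3, Veda:4, Yusuf:1.
The maximum is 4, attained only by Veda.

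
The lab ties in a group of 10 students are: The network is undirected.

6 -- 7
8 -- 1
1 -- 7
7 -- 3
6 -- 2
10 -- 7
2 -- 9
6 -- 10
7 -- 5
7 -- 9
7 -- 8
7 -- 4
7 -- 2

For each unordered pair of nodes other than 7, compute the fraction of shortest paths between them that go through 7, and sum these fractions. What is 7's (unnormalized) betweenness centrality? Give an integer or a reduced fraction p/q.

Pairs whose geodesics pass through 7 — 4–1: 1; 4–2: 1; 4–3: 1; 4–10: 1; 4–6: 1; 4–5: 1; 4–9: 1; 4–8: 1; 1–2: 1; 1–3: 1; 1–10: 1; 1–6: 1; 1–5: 1; 1–9: 1 … (+18 more pairs).
All other pairs contribute 0.
Summing the contributions gives betweenness(7) = 31.

31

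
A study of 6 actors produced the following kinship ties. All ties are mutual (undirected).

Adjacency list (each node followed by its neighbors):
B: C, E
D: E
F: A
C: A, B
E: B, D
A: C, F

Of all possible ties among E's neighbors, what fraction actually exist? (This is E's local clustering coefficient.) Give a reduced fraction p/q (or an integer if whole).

E's neighbors: B and D (k = 2).
Possible neighbor pairs: C(2,2) = 1. Edges among them: none → e = 0.
Clustering(E) = 0/1.

0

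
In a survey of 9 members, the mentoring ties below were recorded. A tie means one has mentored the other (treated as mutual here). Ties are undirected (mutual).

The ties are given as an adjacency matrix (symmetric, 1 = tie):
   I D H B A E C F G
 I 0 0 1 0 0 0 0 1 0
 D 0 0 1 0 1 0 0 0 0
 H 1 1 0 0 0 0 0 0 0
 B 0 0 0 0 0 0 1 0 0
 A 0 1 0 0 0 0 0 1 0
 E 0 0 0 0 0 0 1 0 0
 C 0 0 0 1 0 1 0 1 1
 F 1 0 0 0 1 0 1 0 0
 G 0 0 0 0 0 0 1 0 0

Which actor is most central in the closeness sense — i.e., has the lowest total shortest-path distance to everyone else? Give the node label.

F

Farness (sum of distances to all others) for each node — A:17, B:21, C:14, D:21, E:21, F:13, G:21, H:21, I:17.
The smallest farness is 13, for F, so F has the highest closeness.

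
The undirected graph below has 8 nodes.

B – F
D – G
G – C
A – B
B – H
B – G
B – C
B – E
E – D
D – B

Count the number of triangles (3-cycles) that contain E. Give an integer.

1

E's neighbors: B and D.
Neighbor pairs that are themselves tied: E–B–D. Each forms one triangle with E, for 1 in total.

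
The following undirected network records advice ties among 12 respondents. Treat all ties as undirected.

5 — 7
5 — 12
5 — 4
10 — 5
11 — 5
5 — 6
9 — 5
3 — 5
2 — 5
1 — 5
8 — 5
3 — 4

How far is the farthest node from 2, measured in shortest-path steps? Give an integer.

2

Distances from 2: 1:2, 3:2, 4:2, 5:1, 6:2, 7:2, 8:2, 9:2, 10:2, 11:2, 12:2.
The largest is 2 (to 1, 11, 9, 4, 10, 6, 8, 12, 3, and 7), so the eccentricity of 2 is 2.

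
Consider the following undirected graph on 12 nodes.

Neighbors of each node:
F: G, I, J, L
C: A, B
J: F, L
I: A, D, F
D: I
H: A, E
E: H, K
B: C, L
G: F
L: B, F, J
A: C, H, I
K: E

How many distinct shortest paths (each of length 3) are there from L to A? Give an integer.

2

The shortest distance is 3. The length-3 paths are: L–B–C–A; L–F–I–A.
That gives 2 distinct shortest paths.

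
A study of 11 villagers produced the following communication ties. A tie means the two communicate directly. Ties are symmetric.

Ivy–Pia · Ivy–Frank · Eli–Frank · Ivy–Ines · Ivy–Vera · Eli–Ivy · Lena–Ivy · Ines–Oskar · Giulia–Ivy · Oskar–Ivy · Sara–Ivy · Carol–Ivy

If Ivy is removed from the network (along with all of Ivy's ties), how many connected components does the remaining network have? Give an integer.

Without Ivy, the remaining ties split the others into: {Pia}; {Sara}; {Lena}; {Eli, Frank}; {Ines, Oskar}; {Vera}; {Carol}; {Giulia}.
That's 8 separate components.

8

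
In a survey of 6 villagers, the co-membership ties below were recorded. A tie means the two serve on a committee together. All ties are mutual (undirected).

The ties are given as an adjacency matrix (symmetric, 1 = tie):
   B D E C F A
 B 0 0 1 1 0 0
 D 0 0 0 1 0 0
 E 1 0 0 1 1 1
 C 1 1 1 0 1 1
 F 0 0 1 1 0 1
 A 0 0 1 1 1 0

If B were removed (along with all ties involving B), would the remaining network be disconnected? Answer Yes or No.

No

Even without B, every remaining node can still reach every other (the residual graph is connected), so B is not a cut vertex.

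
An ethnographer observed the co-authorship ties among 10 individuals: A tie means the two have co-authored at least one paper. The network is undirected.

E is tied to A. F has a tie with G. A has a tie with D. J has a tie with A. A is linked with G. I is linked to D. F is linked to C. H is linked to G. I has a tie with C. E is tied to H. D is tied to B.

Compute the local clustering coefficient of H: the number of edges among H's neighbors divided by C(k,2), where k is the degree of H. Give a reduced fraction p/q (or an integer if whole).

H's neighbors: E and G (k = 2).
Possible neighbor pairs: C(2,2) = 1. Edges among them: none → e = 0.
Clustering(H) = 0/1.

0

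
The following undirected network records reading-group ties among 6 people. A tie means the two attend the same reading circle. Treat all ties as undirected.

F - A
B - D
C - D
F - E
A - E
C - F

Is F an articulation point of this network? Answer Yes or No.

Yes

Removing F leaves {B, C, and D} with no path to {A and E}, so the network splits into 2 components. F is a cut vertex.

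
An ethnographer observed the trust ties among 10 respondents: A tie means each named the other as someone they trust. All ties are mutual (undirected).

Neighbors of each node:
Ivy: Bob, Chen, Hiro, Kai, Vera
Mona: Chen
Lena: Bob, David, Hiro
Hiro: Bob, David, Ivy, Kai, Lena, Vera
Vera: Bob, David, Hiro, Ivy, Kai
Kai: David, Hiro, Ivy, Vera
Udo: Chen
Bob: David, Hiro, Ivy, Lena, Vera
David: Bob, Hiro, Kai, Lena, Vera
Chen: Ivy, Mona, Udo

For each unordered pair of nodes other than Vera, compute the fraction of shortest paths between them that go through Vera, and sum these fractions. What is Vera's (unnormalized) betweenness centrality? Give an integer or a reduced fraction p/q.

Pairs whose geodesics pass through Vera — Ivy–David: 1/4; Kai–Bob: 1/4; David–Udo: 1/4; David–Chen: 1/4; David–Mona: 1/4.
All other pairs contribute 0.
Summing the contributions gives betweenness(Vera) = 5/4.

5/4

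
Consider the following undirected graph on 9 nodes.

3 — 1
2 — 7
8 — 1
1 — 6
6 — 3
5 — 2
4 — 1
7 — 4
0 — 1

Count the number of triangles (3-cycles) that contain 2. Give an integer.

2's neighbors are 5 and 7, but none of them are tied to each other, so no triangle contains 2.

0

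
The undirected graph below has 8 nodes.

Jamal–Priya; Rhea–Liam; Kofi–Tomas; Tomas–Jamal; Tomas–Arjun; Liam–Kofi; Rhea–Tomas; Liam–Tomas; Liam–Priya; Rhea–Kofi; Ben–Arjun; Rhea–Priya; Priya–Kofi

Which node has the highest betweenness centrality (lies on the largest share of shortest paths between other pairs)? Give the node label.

Tomas

Unnormalized betweenness of each node: Arjun:6, Ben:0, Jamal:3/4, Kofi:3/4, Liam:3/4, Priya:3/2, Rhea:3/4, Tomas:23/2.
Tomas has the largest value, 23/2, making it the main broker — the node through which the most shortest paths run.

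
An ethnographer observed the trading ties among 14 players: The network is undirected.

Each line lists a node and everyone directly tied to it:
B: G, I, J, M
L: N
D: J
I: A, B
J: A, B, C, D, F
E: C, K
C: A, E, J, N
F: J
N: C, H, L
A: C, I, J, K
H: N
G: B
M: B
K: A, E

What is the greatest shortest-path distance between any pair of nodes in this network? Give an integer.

Eccentricity of each node (its greatest distance to any other): A:3, B:4, C:3, D:4, E:4, F:4, G:5, H:5, I:4, J:3, K:4, L:5, M:5, N:4.
The maximum eccentricity is 5, realized for instance by the pair G–H via G – B – J – C – N – H. So the diameter is 5.

5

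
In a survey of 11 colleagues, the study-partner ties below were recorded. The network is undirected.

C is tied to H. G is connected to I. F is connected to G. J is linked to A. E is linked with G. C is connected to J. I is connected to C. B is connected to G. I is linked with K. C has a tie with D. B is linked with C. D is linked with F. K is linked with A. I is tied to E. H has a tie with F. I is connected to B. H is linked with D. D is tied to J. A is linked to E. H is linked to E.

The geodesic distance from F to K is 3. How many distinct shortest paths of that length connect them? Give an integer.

The shortest distance is 3, and the only length-3 path is F–G–I–K. So there is exactly 1 shortest path.

1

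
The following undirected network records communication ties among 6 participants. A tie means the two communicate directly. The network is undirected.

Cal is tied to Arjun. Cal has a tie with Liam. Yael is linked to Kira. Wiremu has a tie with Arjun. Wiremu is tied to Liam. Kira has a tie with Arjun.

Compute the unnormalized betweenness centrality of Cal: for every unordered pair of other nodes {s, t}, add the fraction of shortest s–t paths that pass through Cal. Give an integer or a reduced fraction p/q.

Pairs whose geodesics pass through Cal — Kira–Liam: 1/2; Yael–Liam: 1/2; Arjun–Liam: 1/2.
All other pairs contribute 0.
Summing the contributions gives betweenness(Cal) = 3/2.

3/2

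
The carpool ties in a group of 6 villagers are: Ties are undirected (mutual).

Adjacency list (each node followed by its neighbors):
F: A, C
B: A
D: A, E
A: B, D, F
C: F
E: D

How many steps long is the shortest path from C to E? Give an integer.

One shortest route is C – F – A – D – E, which uses 4 edges, and at distance 3 from C we only reach {B, D}, which does not include E. So d(C,E) = 4.

4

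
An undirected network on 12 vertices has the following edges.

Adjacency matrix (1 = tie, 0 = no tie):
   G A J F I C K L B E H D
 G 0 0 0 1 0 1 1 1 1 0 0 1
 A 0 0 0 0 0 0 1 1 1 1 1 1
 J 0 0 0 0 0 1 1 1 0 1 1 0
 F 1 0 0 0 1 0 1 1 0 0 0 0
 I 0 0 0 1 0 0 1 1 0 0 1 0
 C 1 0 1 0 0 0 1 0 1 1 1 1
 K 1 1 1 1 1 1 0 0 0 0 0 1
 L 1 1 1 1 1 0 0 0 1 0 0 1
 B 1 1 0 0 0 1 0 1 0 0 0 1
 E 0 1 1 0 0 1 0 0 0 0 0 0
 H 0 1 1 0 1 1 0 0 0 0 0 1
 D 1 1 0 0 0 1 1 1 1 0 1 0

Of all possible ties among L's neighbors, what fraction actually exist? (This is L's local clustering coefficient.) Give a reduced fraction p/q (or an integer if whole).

L's neighbors: A, B, D, F, G, I, and J (k = 7).
Possible neighbor pairs: C(7,2) = 21. Edges among them: A–B, A–D, B–D, B–G, D–G, F–G, F–I → e = 7.
Clustering(L) = 7/21 = 1/3.

1/3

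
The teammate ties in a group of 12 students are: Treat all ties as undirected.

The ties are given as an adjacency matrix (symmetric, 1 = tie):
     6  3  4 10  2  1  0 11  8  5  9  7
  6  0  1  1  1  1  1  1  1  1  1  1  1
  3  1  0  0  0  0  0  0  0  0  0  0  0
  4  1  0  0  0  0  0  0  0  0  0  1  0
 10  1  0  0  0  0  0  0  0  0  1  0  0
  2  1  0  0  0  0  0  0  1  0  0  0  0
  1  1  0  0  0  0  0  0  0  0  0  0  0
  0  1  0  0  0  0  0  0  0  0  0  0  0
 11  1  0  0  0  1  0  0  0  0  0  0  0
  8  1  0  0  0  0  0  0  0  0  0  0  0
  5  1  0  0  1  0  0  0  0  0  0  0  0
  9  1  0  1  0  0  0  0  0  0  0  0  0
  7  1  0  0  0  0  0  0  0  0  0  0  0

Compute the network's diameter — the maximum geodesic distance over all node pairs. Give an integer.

2

Eccentricity of each node (its greatest distance to any other): 0:2, 1:2, 2:2, 3:2, 4:2, 5:2, 6:1, 7:2, 8:2, 9:2, 10:2, 11:2.
The maximum eccentricity is 2, realized for instance by the pair 3–4 via 3 – 6 – 4. So the diameter is 2.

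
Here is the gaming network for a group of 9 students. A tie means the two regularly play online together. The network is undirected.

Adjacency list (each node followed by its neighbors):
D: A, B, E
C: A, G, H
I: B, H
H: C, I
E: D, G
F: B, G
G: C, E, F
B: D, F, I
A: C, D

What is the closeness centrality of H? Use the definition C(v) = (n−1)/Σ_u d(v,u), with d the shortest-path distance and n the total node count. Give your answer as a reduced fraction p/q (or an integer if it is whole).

8/17

Distances from H: A:2, B:2, C:1, D:3, E:3, F:3, G:2, I:1. Sum = 17.
n = 9, so closeness = 8/17.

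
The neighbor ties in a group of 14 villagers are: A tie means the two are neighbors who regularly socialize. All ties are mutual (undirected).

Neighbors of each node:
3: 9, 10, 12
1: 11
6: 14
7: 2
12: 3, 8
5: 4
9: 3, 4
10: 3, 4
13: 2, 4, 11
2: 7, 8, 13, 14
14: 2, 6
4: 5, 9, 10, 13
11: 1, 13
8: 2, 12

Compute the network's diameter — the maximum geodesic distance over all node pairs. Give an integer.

Eccentricity of each node (its greatest distance to any other): 1:5, 2:3, 3:5, 4:4, 5:5, 6:5, 7:4, 8:4, 9:5, 10:5, 11:4, 12:5, 13:3, 14:4.
The maximum eccentricity is 5, realized for instance by the pair 3–6 via 3 – 12 – 8 – 2 – 14 – 6. So the diameter is 5.

5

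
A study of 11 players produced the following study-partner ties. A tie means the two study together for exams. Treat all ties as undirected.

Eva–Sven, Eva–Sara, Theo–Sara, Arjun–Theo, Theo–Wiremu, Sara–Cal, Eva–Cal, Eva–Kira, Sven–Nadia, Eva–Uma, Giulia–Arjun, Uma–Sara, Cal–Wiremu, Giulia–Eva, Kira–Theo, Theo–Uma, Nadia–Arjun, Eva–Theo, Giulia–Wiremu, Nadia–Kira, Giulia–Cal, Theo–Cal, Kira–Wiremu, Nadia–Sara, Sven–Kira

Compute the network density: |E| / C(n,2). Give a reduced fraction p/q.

There are 25 edges and 11 nodes, so the maximum possible is C(11,2) = 55.
Density = 25/55 = 5/11.

5/11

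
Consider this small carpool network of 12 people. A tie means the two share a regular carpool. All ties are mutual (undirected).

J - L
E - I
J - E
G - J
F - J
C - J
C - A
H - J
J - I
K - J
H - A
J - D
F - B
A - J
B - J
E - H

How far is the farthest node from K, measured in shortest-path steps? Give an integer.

Distances from K: A:2, B:2, C:2, D:2, E:2, F:2, G:2, H:2, I:2, J:1, L:2.
The largest is 2 (to B, D, E, F, H, A, G, I, L, and C), so the eccentricity of K is 2.

2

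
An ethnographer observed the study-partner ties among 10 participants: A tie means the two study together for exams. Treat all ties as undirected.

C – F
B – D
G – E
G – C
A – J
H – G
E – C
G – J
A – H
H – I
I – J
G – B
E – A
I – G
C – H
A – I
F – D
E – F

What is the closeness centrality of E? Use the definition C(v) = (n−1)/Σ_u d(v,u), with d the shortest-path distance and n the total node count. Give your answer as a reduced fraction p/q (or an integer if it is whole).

Distances from E: A:1, B:2, C:1, D:2, F:1, G:1, H:2, I:2, J:2. Sum = 14.
n = 10, so closeness = 9/14.

9/14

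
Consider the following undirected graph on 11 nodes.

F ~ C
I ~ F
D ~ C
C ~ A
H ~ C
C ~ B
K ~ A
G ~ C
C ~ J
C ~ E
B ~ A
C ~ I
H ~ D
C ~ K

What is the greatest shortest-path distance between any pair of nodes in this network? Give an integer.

2

Eccentricity of each node (its greatest distance to any other): A:2, B:2, C:1, D:2, E:2, F:2, G:2, H:2, I:2, J:2, K:2.
The maximum eccentricity is 2, realized for instance by the pair F–J via F – C – J. So the diameter is 2.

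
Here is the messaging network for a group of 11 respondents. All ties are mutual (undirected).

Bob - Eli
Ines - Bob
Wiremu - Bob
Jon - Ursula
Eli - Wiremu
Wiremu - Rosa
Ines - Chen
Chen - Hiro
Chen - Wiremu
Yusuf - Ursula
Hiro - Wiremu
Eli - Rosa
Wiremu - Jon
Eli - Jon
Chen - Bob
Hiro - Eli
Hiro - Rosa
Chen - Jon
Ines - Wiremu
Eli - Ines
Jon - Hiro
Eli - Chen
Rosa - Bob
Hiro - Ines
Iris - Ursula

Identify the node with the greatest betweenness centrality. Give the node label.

Jon

Unnormalized betweenness of each node: Bob:1/2, Chen:38/15, Eli:131/30, Hiro:17/6, Ines:1/5, Iris:0, Jon:21, Rosa:1/5, Ursula:17, Wiremu:131/30, Yusuf:0.
Jon has the largest value, 21, making it the main broker — the node through which the most shortest paths run.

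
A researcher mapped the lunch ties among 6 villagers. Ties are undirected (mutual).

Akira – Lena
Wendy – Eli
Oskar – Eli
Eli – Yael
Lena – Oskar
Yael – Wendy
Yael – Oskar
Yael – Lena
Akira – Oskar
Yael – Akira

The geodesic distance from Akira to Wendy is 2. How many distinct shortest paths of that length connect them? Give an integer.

The shortest distance is 2, and the only length-2 path is Akira–Yael–Wendy. So there is exactly 1 shortest path.

1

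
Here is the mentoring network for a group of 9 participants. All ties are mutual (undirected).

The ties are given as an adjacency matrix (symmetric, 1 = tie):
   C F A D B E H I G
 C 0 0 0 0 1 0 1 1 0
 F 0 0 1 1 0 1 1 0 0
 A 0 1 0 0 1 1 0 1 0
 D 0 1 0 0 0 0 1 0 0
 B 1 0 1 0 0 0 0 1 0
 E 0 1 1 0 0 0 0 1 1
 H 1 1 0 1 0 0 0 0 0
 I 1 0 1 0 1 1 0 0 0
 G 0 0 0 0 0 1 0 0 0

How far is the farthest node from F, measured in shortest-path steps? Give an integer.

Distances from F: A:1, B:2, C:2, D:1, E:1, G:2, H:1, I:2.
The largest is 2 (to B, I, G, and C), so the eccentricity of F is 2.

2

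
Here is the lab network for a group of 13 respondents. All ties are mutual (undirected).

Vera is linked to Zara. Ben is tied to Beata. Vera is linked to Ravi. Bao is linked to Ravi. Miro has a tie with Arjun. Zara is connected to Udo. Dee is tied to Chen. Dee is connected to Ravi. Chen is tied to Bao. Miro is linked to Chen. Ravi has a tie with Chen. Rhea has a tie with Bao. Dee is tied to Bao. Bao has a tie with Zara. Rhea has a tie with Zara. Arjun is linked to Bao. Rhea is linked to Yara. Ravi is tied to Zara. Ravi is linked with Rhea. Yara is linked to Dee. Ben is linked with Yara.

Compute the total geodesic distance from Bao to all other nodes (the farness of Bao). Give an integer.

Distances from Bao: Arjun:1, Beata:4, Ben:3, Chen:1, Dee:1, Miro:2, Ravi:1, Rhea:1, Udo:2, Vera:2, Yara:2, Zara:1.
Sum = 1 + 4 + 3 + 1 + 1 + 2 + 1 + 1 + 2 + 2 + 2 + 1 = 21.

21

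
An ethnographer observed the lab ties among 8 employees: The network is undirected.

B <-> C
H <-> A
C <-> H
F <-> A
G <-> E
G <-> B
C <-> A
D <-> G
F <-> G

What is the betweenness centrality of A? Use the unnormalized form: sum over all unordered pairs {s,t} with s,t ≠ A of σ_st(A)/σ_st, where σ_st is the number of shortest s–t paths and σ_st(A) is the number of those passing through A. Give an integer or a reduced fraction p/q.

Pairs whose geodesics pass through A — G–H: 1/2; F–C: 1; F–H: 1; D–H: 1/2; E–H: 1/2.
All other pairs contribute 0.
Summing the contributions gives betweenness(A) = 7/2.

7/2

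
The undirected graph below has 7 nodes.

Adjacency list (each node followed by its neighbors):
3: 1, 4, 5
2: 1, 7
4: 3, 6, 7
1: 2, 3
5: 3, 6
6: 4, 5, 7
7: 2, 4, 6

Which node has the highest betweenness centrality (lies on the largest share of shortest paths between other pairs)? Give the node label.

3

Unnormalized betweenness of each node: 1:3/2, 2:4/3, 3:11/3, 4:11/6, 5:5/6, 6:2, 7:17/6.
3 has the largest value, 11/3, making it the main broker — the node through which the most shortest paths run.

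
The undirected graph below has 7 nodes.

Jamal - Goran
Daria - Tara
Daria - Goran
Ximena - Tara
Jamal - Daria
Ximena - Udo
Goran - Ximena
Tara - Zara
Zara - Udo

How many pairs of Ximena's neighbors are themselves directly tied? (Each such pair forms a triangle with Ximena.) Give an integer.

Ximena's neighbors are Goran, Tara, and Udo, but none of them are tied to each other, so no triangle contains Ximena.

0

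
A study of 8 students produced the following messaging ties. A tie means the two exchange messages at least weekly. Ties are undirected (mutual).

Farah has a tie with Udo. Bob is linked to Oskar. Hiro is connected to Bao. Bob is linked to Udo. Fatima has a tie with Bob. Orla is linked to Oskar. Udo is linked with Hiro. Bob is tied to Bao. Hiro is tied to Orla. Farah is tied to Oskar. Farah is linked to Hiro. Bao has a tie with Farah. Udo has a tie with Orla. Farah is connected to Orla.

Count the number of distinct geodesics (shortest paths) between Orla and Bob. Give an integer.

2

The shortest distance is 2. The length-2 paths are: Orla–Udo–Bob; Orla–Oskar–Bob.
That gives 2 distinct shortest paths.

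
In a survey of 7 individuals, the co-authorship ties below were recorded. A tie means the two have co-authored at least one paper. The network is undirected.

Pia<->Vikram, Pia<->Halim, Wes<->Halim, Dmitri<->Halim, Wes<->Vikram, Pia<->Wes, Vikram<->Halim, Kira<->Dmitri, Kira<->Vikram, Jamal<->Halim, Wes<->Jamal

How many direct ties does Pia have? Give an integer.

3

Pia is directly tied to Halim, Vikram, and Wes. That is 3 neighbors, so the degree of Pia is 3.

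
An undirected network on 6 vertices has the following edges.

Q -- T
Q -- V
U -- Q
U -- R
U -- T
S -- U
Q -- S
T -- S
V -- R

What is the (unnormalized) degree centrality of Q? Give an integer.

Q is directly tied to S, T, U, and V. That is 4 neighbors, so the degree of Q is 4.

4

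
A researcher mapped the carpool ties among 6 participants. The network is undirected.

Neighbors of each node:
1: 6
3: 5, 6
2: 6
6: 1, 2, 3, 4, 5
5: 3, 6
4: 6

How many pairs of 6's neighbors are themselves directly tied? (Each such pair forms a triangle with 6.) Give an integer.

6's neighbors: 1, 2, 3, 4, and 5.
Neighbor pairs that are themselves tied: 6–3–5. Each forms one triangle with 6, for 1 in total.

1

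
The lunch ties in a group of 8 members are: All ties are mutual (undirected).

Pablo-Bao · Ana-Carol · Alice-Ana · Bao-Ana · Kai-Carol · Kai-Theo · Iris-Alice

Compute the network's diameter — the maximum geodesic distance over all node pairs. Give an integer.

Eccentricity of each node (its greatest distance to any other): Alice:4, Ana:3, Bao:4, Carol:3, Iris:5, Kai:4, Pablo:5, Theo:5.
The maximum eccentricity is 5, realized for instance by the pair Pablo–Theo via Pablo – Bao – Ana – Carol – Kai – Theo. So the diameter is 5.

5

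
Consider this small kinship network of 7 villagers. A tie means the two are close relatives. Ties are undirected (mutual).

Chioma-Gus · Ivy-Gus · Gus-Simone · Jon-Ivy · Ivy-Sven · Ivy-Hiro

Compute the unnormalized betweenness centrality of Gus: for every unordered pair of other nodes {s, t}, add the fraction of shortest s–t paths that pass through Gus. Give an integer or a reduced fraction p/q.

Pairs whose geodesics pass through Gus — Jon–Simone: 1; Jon–Chioma: 1; Simone–Hiro: 1; Simone–Ivy: 1; Simone–Chioma: 1; Simone–Sven: 1; Hiro–Chioma: 1; Ivy–Chioma: 1; Chioma–Sven: 1.
All other pairs contribute 0.
Summing the contributions gives betweenness(Gus) = 9.

9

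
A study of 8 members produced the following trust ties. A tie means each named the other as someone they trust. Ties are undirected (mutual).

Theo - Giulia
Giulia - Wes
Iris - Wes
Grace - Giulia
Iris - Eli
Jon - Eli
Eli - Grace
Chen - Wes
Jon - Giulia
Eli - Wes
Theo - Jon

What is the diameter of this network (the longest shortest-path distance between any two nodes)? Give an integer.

3

Eccentricity of each node (its greatest distance to any other): Chen:3, Eli:2, Giulia:2, Grace:3, Iris:3, Jon:3, Theo:3, Wes:2.
The maximum eccentricity is 3, realized for instance by the pair Iris–Theo via Iris – Wes – Giulia – Theo. So the diameter is 3.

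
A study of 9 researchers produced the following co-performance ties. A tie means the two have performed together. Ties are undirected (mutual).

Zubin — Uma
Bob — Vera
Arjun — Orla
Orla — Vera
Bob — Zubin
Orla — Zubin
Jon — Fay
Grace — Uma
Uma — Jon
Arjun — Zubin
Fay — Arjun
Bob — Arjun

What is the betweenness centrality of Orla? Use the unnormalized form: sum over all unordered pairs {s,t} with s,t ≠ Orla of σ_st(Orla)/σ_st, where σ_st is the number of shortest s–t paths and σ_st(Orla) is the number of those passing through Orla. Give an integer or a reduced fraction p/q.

Pairs whose geodesics pass through Orla — Vera–Arjun: 1/2; Vera–Zubin: 1/2; Vera–Fay: 1/2; Vera–Uma: 1/2; Vera–Jon: 2/4; Vera–Grace: 1/2.
All other pairs contribute 0.
Summing the contributions gives betweenness(Orla) = 3.

3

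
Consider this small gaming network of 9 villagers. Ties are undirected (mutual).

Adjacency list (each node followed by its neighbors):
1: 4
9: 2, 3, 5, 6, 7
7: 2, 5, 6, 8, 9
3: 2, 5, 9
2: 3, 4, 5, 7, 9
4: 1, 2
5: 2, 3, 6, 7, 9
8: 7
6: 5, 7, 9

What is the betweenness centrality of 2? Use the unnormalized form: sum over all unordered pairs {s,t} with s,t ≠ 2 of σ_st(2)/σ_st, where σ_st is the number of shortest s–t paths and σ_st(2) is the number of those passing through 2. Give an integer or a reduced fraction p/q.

Pairs whose geodesics pass through 2 — 3–7: 1/3; 3–4: 1; 3–1: 1; 3–8: 1/3; 6–4: 3/3; 6–1: 3/3; 9–4: 1; 9–1: 1; 5–4: 1; 5–1: 1; 7–4: 1; 7–1: 1; 4–8: 1; 1–8: 1.
All other pairs contribute 0.
Summing the contributions gives betweenness(2) = 38/3.

38/3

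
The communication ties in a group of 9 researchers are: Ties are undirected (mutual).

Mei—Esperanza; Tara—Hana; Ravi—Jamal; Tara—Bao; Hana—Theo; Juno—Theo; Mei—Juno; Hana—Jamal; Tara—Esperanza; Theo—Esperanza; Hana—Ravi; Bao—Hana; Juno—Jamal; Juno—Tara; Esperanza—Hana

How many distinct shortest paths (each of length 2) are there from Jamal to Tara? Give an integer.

2

The shortest distance is 2. The length-2 paths are: Jamal–Hana–Tara; Jamal–Juno–Tara.
That gives 2 distinct shortest paths.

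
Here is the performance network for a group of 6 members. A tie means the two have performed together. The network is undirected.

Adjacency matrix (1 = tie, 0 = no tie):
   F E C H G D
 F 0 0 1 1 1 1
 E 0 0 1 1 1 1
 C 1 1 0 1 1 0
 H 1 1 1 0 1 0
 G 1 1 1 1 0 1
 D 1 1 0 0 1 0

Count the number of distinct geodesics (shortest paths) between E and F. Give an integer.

4

The shortest distance is 2. The length-2 paths are: E–C–F; E–H–F; E–G–F; E–D–F.
That gives 4 distinct shortest paths.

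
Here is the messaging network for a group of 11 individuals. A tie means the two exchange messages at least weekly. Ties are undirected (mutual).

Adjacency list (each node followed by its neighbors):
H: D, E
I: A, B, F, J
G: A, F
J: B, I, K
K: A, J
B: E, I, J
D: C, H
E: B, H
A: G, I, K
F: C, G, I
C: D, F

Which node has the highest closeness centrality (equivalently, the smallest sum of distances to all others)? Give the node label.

Farness (sum of distances to all others) for each node — A:23, B:20, C:24, D:28, E:24, F:20, G:25, H:27, I:18, J:22, K:27.
The smallest farness is 18, for I, so I has the highest closeness.

I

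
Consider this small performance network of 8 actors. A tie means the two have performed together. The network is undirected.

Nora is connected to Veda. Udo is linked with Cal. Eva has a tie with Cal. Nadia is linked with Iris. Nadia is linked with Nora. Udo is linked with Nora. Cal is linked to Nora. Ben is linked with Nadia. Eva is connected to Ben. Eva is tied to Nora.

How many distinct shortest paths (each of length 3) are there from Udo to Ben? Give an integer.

The shortest distance is 3. The length-3 paths are: Udo–Cal–Eva–Ben; Udo–Nora–Eva–Ben; Udo–Nora–Nadia–Ben.
That gives 3 distinct shortest paths.

3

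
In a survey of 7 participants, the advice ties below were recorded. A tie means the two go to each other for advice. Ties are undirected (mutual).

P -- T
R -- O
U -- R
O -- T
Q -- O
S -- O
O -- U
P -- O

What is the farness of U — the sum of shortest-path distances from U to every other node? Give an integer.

Distances from U: O:1, P:2, Q:2, R:1, S:2, T:2.
Sum = 1 + 2 + 2 + 1 + 2 + 2 = 10.

10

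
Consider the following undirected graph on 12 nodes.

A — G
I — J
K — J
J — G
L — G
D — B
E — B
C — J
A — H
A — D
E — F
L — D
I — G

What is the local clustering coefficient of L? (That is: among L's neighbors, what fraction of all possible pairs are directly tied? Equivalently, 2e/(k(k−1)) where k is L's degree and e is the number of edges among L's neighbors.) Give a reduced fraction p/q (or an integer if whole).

L's neighbors: D and G (k = 2).
Possible neighbor pairs: C(2,2) = 1. Edges among them: none → e = 0.
Clustering(L) = 0/1.

0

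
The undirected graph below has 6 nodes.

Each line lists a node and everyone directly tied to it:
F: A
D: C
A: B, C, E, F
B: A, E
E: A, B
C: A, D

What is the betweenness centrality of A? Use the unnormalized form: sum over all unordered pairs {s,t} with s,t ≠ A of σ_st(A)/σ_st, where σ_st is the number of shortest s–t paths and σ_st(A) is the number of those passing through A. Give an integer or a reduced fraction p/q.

Pairs whose geodesics pass through A — E–F: 1; E–C: 1; E–D: 1; F–B: 1; F–C: 1; F–D: 1; B–C: 1; B–D: 1.
All other pairs contribute 0.
Summing the contributions gives betweenness(A) = 8.

8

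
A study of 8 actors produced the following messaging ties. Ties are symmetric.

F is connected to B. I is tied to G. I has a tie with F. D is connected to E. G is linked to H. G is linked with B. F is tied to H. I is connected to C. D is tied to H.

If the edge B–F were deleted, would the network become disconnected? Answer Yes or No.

No

Even without that edge, B still reaches F via B – G – H – F, so the network stays connected. Not a bridge.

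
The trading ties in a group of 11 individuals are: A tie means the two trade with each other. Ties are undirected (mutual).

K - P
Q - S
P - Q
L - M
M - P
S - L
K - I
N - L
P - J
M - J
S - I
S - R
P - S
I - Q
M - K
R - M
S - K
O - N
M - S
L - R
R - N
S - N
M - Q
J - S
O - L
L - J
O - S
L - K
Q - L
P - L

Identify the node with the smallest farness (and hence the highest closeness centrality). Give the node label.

Farness (sum of distances to all others) for each node — I:17, J:16, K:15, L:11, M:13, N:16, O:17, P:14, Q:15, R:16, S:10.
The smallest farness is 10, for S, so S has the highest closeness.

S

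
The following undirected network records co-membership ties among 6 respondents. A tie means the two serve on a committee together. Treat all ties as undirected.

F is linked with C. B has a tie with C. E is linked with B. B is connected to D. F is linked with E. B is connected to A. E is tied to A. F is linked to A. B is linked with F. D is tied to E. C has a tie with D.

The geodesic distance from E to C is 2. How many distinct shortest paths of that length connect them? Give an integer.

The shortest distance is 2. The length-2 paths are: E–F–C; E–B–C; E–D–C.
That gives 3 distinct shortest paths.

3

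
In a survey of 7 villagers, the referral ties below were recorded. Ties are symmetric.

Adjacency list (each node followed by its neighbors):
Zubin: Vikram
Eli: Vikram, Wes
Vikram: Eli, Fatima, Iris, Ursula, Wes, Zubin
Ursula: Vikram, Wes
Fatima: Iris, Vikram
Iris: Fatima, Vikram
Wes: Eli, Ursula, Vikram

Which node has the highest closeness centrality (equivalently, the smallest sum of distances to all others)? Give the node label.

Vikram

Farness (sum of distances to all others) for each node — Eli:10, Fatima:10, Iris:10, Ursula:10, Vikram:6, Wes:9, Zubin:11.
The smallest farness is 6, for Vikram, so Vikram has the highest closeness.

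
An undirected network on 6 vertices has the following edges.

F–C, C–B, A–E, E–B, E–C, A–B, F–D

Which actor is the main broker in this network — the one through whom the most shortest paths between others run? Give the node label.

C

Unnormalized betweenness of each node: A:0, B:3/2, C:6, D:0, E:3/2, F:4.
C has the largest value, 6, making it the main broker — the node through which the most shortest paths run.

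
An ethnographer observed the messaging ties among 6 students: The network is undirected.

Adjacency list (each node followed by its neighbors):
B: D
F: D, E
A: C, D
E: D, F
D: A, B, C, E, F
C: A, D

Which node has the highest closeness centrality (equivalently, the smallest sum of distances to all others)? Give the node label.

Farness (sum of distances to all others) for each node — A:8, B:9, C:8, D:5, E:8, F:8.
The smallest farness is 5, for D, so D has the highest closeness.

D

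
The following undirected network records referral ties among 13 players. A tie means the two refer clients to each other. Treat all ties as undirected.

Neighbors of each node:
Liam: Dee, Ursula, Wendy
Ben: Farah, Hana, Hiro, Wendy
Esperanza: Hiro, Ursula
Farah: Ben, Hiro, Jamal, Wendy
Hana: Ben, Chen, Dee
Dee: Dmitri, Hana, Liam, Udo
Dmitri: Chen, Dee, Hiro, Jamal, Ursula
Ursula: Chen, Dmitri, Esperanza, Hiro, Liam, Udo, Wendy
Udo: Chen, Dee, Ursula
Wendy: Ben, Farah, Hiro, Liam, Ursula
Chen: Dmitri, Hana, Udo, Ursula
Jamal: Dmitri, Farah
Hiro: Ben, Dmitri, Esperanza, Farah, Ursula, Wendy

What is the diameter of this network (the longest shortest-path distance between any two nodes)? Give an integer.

3

Eccentricity of each node (its greatest distance to any other): Ben:3, Chen:3, Dee:3, Dmitri:2, Esperanza:3, Farah:3, Hana:3, Hiro:2, Jamal:3, Liam:3, Udo:3, Ursula:2, Wendy:2.
The maximum eccentricity is 3, realized for instance by the pair Liam–Jamal via Liam – Dee – Dmitri – Jamal. So the diameter is 3.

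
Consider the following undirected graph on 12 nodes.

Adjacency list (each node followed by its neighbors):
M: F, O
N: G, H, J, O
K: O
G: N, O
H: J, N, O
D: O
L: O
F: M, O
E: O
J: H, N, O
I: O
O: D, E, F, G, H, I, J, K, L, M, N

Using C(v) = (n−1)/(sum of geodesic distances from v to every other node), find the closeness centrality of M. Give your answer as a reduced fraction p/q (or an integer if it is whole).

11/20

Distances from M: D:2, E:2, F:1, G:2, H:2, I:2, J:2, K:2, L:2, N:2, O:1. Sum = 20.
n = 12, so closeness = 11/20.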